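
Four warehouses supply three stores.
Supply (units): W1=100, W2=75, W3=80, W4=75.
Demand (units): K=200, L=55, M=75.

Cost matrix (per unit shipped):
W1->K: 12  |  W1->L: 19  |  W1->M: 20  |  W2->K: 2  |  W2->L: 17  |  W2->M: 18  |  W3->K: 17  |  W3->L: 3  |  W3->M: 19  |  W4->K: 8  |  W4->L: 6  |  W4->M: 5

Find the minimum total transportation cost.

One minimum-cost allocation:
  W1->K: 100 units
  W2->K: 75 units
  W3->K: 25 units
  W3->L: 55 units
  W4->M: 75 units
Total cost = 2315.

2315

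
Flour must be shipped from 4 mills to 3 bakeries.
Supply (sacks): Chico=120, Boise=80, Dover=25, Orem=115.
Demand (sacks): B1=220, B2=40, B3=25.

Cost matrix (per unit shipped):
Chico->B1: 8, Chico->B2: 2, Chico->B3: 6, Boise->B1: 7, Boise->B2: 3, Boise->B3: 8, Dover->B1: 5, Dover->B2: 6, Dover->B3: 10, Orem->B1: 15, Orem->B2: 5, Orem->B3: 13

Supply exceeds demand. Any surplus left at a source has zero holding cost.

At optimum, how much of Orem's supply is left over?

55

Minimum-cost shipments:
  Chico–B1: 95 × 8 = 760
  Chico–B3: 25 × 6 = 150
  Boise–B1: 80 × 7 = 560
  Dover–B1: 25 × 5 = 125
  Orem–B1: 20 × 15 = 300
  Orem–B2: 40 × 5 = 200
Total cost = 2095.
Orem ships 60 of its 115, leaving 55.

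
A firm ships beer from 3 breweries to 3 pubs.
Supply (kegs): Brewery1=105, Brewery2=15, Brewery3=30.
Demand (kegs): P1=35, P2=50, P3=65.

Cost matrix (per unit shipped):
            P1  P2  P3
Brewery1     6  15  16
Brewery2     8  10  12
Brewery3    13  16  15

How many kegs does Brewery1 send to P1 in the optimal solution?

Optimal shipments:
  Brewery1->P1: 35 × 6 = 210
  Brewery1->P2: 35 × 15 = 525
  Brewery1->P3: 35 × 16 = 560
  Brewery2->P2: 15 × 10 = 150
  Brewery3->P3: 30 × 15 = 450
Total cost = 1895.
So Brewery1→P1 carries 35 kegs.

35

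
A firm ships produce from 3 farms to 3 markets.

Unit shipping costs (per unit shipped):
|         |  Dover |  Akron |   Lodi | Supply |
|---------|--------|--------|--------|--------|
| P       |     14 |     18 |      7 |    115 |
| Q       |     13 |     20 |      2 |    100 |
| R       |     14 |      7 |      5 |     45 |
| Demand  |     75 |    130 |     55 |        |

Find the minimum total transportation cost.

One minimum-cost allocation:
  P→Dover: 30 crates
  P→Akron: 85 crates
  Q→Dover: 45 crates
  Q→Lodi: 55 crates
  R→Akron: 45 crates
Total cost = 2960.

2960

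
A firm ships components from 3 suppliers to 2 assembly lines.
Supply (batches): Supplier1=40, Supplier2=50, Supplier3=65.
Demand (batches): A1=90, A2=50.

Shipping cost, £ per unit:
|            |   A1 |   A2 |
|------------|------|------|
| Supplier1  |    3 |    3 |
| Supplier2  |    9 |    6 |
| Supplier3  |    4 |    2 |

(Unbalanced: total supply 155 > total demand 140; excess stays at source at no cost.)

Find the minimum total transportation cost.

A cheapest plan:
  Supplier1→A1: 40 × £3 = £120
  Supplier2→A2: 35 × £6 = £210
  Supplier3→A1: 50 × £4 = £200
  Supplier3→A2: 15 × £2 = £30
Total = 120 + 210 + 200 + 30 = £560.
(Supply check: Supplier1 ships 40; Supplier2 ships 35; Supplier3 ships 65.)

560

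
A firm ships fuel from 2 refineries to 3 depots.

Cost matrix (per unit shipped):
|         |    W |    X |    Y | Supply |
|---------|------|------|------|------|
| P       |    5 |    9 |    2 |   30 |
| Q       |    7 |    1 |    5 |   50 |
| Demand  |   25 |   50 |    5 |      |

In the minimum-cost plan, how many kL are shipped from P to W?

The minimum-cost plan:
  P→W: 25 × 5 = 125
  P→Y: 5 × 2 = 10
  Q→X: 50 × 1 = 50
Total cost = 185.
So P→W carries 25 kL.

25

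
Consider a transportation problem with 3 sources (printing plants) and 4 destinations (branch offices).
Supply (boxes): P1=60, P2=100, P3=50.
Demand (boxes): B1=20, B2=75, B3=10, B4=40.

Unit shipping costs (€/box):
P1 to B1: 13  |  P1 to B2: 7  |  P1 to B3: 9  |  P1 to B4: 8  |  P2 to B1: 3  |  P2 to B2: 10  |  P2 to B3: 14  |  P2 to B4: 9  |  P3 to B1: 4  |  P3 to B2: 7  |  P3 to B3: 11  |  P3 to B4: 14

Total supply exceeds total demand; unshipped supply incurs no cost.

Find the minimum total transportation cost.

1010

Optimal allocation:
  P1 to B2: 25 × €7 = €175
  P1 to B3: 10 × €9 = €90
  P1 to B4: 25 × €8 = €200
  P2 to B1: 20 × €3 = €60
  P2 to B4: 15 × €9 = €135
  P3 to B2: 50 × €7 = €350
Total = 175 + 90 + 200 + 60 + 135 + 350 = €1010.
(Supply check: P1 ships 60; P2 ships 35; P3 ships 50.)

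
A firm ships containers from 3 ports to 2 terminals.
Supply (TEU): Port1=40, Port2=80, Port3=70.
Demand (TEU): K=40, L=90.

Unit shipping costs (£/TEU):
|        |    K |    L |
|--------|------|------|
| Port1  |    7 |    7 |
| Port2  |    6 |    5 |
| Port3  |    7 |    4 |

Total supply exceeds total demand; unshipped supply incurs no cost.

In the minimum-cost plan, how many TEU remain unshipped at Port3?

Minimum-cost shipments:
  Port2–K: 40 × £6 = £240
  Port2–L: 20 × £5 = £100
  Port3–L: 70 × £4 = £280
Total cost = £620.
Port3 ships 70 of its 70, leaving 0.

0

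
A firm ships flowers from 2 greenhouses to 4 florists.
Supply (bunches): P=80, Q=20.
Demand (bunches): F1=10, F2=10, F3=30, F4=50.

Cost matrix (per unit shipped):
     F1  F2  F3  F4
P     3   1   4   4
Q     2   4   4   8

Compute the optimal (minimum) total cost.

A cheapest plan:
  P->F2: 10 × 1 = 10
  P->F3: 20 × 4 = 80
  P->F4: 50 × 4 = 200
  Q->F1: 10 × 2 = 20
  Q->F3: 10 × 4 = 40
Total = 10 + 80 + 200 + 20 + 40 = 350.

350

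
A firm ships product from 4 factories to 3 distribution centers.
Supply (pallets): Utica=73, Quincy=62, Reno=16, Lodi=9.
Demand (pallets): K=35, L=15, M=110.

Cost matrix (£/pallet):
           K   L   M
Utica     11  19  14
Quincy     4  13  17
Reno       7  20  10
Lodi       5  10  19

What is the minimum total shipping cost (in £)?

One minimum-cost allocation:
  Utica->M: 73 × £14 = £1022
  Quincy->K: 35 × £4 = £140
  Quincy->L: 6 × £13 = £78
  Quincy->M: 21 × £17 = £357
  Reno->M: 16 × £10 = £160
  Lodi->L: 9 × £10 = £90
Total = 1022 + 140 + 78 + 357 + 160 + 90 = £1847.
(Supply check: Utica ships 73; Quincy ships 62; Reno ships 16; Lodi ships 9.)

1847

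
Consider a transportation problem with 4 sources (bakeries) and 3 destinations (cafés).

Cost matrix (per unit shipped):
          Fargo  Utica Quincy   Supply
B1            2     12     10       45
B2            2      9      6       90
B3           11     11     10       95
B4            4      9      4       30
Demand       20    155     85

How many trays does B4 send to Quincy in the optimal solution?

30

Optimal shipments:
  B1→Fargo: 20 trays
  B1→Utica: 25 trays
  B2→Utica: 35 trays
  B2→Quincy: 55 trays
  B3→Utica: 95 trays
  B4→Quincy: 30 trays
Total cost = 2150.
So B4→Quincy carries 30 trays.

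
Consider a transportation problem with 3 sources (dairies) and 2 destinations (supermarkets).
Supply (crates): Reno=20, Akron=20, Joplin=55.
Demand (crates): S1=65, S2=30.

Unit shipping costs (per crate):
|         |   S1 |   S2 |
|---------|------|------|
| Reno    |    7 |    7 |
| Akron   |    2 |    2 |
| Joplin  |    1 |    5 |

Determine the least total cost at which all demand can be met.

A cheapest plan:
  Reno–S1: 10 crates
  Reno–S2: 10 crates
  Akron–S2: 20 crates
  Joplin–S1: 55 crates
Total cost = 235.
(Supply check: Reno ships 20; Akron ships 20; Joplin ships 55.)

235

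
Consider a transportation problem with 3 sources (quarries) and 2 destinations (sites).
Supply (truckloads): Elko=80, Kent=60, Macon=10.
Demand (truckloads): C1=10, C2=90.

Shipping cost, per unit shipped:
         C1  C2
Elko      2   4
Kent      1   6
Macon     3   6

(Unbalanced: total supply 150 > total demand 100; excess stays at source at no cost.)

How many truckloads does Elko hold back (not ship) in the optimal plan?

An optimal plan:
  Elko->C2: 80 × 4 = 320
  Kent->C1: 10 × 1 = 10
  Macon->C2: 10 × 6 = 60
Total cost = 390.
Elko ships 80 of its 80, leaving 0.

0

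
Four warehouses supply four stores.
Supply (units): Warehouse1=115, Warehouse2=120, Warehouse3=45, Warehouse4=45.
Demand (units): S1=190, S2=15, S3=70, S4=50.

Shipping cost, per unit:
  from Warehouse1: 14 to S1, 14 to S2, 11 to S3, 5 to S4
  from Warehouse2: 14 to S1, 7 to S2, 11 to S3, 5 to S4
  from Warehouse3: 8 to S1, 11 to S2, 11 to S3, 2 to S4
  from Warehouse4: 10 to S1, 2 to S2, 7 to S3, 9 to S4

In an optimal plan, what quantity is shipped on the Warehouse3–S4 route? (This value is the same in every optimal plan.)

The minimum-cost plan:
  Warehouse1 to S1: 115 units
  Warehouse2 to S1: 30 units
  Warehouse2 to S3: 40 units
  Warehouse2 to S4: 50 units
  Warehouse3 to S1: 45 units
  Warehouse4 to S2: 15 units
  Warehouse4 to S3: 30 units
Total cost = 3320.
The route Warehouse3→S4 is not used.

0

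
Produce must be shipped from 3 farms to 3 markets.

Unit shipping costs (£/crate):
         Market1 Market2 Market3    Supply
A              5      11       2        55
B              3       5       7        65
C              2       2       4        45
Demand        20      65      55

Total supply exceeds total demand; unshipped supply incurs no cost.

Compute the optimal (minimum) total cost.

360

A cheapest plan:
  A–Market3: 55 × £2 = £110
  B–Market1: 20 × £3 = £60
  B–Market2: 20 × £5 = £100
  C–Market2: 45 × £2 = £90
Total = 110 + 60 + 100 + 90 = £360.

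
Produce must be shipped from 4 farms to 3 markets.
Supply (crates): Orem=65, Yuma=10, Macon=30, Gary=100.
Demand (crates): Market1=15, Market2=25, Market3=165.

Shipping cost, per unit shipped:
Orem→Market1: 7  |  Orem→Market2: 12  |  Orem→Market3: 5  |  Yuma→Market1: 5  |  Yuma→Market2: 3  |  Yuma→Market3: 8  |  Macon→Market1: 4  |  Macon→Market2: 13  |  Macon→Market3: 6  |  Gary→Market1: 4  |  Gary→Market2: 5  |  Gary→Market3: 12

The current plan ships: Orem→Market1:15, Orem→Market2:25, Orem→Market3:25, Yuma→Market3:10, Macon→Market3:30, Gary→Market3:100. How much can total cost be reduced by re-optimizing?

500

Current plan cost = 15·7 + 25·12 + 25·5 + 10·8 + 30·6 + 100·12 = 1990.
Optimal plan:
  Orem–Market3: 65 × 5 = 325
  Yuma–Market3: 10 × 8 = 80
  Macon–Market3: 30 × 6 = 180
  Gary–Market1: 15 × 4 = 60
  Gary–Market2: 25 × 5 = 125
  Gary–Market3: 60 × 12 = 720
Optimal cost = 1490.
Saving = 1990 − 1490 = 500.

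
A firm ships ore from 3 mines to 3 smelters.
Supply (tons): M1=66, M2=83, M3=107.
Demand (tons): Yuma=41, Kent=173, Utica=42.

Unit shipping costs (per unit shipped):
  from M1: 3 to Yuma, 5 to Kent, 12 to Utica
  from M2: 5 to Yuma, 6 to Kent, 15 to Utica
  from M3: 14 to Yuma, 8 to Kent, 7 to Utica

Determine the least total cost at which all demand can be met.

One minimum-cost allocation:
  M1→Yuma: 41 × 3 = 123
  M1→Kent: 25 × 5 = 125
  M2→Kent: 83 × 6 = 498
  M3→Kent: 65 × 8 = 520
  M3→Utica: 42 × 7 = 294
Total = 123 + 125 + 498 + 520 + 294 = 1560.

1560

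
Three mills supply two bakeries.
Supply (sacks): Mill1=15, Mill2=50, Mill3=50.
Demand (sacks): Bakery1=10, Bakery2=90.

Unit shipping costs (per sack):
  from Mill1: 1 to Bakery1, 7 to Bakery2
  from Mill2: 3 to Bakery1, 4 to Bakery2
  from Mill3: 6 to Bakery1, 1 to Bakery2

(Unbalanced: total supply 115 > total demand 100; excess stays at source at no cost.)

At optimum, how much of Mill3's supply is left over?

Minimum-cost shipments:
  Mill1–Bakery1: 10 × 1 = 10
  Mill2–Bakery2: 40 × 4 = 160
  Mill3–Bakery2: 50 × 1 = 50
Total cost = 220.
Mill3 ships 50 of its 50, leaving 0.

0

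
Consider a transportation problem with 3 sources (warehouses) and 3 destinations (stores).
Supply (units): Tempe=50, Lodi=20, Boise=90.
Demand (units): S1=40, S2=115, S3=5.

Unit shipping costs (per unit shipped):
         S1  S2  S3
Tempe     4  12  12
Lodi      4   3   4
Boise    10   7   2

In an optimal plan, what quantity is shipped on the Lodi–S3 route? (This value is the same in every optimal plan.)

0

Optimal shipments:
  Tempe->S1: 40 × 4 = 160
  Tempe->S2: 10 × 12 = 120
  Lodi->S2: 20 × 3 = 60
  Boise->S2: 85 × 7 = 595
  Boise->S3: 5 × 2 = 10
Total cost = 945.
The route Lodi→S3 is not used.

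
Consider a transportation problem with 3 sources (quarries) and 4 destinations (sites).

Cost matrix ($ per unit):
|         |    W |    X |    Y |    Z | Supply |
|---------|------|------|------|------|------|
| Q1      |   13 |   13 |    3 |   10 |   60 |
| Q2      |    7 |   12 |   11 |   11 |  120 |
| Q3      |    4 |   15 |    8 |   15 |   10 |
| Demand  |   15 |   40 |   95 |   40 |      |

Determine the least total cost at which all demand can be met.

1560

An optimal shipping plan:
  Q1 to Y: 60 truckloads
  Q2 to W: 15 truckloads
  Q2 to X: 40 truckloads
  Q2 to Y: 25 truckloads
  Q2 to Z: 40 truckloads
  Q3 to Y: 10 truckloads
Total cost = $1560.
(Supply check: Q1 ships 60; Q2 ships 120; Q3 ships 10.)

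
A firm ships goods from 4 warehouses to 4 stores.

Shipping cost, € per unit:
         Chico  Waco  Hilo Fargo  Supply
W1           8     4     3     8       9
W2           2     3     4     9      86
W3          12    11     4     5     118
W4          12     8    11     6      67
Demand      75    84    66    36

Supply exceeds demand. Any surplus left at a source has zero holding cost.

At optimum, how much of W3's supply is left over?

An optimal plan:
  W1–Waco: 9 × €4 = €36
  W2–Chico: 75 × €2 = €150
  W2–Waco: 11 × €3 = €33
  W3–Hilo: 66 × €4 = €264
  W3–Fargo: 36 × €5 = €180
  W4–Waco: 64 × €8 = €512
Total cost = €1175.
W3 ships 102 of its 118, leaving 16.

16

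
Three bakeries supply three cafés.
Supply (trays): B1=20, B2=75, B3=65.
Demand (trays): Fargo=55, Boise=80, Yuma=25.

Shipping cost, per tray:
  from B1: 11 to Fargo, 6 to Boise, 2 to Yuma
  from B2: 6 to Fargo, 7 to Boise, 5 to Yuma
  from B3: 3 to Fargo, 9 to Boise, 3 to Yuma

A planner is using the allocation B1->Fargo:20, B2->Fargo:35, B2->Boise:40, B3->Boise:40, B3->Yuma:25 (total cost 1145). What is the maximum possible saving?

Current plan cost = 20·11 + 35·6 + 40·7 + 40·9 + 25·3 = 1145.
Optimal plan:
  B1→Boise: 5 × 6 = 30
  B1→Yuma: 15 × 2 = 30
  B2→Boise: 75 × 7 = 525
  B3→Fargo: 55 × 3 = 165
  B3→Yuma: 10 × 3 = 30
Optimal cost = 780.
Saving = 1145 − 780 = 365.

365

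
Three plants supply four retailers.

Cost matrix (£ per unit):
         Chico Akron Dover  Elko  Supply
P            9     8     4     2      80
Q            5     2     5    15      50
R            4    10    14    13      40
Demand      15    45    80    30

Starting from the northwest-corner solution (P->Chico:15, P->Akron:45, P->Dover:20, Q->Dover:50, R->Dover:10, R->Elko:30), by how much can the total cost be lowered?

Current plan cost = 15·9 + 45·8 + 20·4 + 50·5 + 10·14 + 30·13 = £1355.
Optimal plan:
  P→Dover: 50 units
  P→Elko: 30 units
  Q→Akron: 20 units
  Q→Dover: 30 units
  R→Chico: 15 units
  R→Akron: 25 units
Optimal cost = £760.
Saving = 1355 − 760 = £595.

595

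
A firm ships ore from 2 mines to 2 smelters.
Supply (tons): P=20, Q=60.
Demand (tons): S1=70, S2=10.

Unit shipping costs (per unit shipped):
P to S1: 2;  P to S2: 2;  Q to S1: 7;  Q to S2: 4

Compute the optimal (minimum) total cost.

430

An optimal shipping plan:
  P→S1: 20 × 2 = 40
  Q→S1: 50 × 7 = 350
  Q→S2: 10 × 4 = 40
Total = 40 + 350 + 40 = 430.
(Supply check: P ships 20; Q ships 60.)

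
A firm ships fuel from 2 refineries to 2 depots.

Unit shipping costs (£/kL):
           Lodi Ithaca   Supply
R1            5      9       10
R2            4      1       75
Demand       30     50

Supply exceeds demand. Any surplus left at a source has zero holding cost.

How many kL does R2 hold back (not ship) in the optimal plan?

An optimal plan:
  R1 to Lodi: 5 × £5 = £25
  R2 to Lodi: 25 × £4 = £100
  R2 to Ithaca: 50 × £1 = £50
Total cost = £175.
R2 ships 75 of its 75, leaving 0.

0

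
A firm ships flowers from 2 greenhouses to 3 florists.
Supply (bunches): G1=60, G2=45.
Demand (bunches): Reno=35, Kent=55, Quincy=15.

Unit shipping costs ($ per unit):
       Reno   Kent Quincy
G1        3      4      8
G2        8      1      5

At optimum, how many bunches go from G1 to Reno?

Solving gives:
  G1–Reno: 35 × $3 = $105
  G1–Kent: 25 × $4 = $100
  G2–Kent: 30 × $1 = $30
  G2–Quincy: 15 × $5 = $75
Total cost = $310.
So G1→Reno carries 35 bunches.

35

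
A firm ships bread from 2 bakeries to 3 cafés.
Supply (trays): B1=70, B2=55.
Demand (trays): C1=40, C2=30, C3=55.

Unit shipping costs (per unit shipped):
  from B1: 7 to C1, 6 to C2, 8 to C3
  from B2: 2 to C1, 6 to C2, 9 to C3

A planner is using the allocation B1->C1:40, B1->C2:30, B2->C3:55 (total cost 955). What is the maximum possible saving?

255

Current plan cost = 40·7 + 30·6 + 55·9 = 955.
Optimal plan:
  B1→C2: 15 × 6 = 90
  B1→C3: 55 × 8 = 440
  B2→C1: 40 × 2 = 80
  B2→C2: 15 × 6 = 90
Optimal cost = 700.
Saving = 955 − 700 = 255.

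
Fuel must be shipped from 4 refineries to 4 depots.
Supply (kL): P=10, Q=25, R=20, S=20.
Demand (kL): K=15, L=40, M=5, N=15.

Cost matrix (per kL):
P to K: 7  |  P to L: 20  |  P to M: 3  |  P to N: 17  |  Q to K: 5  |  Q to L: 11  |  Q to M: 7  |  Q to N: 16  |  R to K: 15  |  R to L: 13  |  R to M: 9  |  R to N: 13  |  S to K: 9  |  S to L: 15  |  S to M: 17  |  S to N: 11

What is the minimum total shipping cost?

765

Optimal allocation:
  P->K: 5 × 7 = 35
  P->M: 5 × 3 = 15
  Q->K: 5 × 5 = 25
  Q->L: 20 × 11 = 220
  R->L: 20 × 13 = 260
  S->K: 5 × 9 = 45
  S->N: 15 × 11 = 165
Total = 35 + 15 + 25 + 220 + 260 + 45 + 165 = 765.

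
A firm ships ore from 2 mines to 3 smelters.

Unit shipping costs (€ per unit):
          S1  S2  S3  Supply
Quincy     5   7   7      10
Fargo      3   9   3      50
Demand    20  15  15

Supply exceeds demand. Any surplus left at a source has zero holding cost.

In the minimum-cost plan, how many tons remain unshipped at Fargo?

10

Minimum-cost shipments:
  Quincy->S2: 10 × €7 = €70
  Fargo->S1: 20 × €3 = €60
  Fargo->S2: 5 × €9 = €45
  Fargo->S3: 15 × €3 = €45
Total cost = €220.
Fargo ships 40 of its 50, leaving 10.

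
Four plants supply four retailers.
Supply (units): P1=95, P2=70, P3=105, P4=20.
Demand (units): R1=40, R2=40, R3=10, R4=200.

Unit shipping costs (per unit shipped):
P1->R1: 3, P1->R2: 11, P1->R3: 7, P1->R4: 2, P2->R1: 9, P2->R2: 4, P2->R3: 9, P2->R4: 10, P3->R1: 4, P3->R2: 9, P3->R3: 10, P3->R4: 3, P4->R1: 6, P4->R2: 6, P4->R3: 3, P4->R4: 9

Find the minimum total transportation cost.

Optimal allocation:
  P1->R4: 95 × 2 = 190
  P2->R1: 30 × 9 = 270
  P2->R2: 40 × 4 = 160
  P3->R4: 105 × 3 = 315
  P4->R1: 10 × 6 = 60
  P4->R3: 10 × 3 = 30
Total = 190 + 270 + 160 + 315 + 60 + 30 = 1025.
(Supply check: P1 ships 95; P2 ships 70; P3 ships 105; P4 ships 20.)

1025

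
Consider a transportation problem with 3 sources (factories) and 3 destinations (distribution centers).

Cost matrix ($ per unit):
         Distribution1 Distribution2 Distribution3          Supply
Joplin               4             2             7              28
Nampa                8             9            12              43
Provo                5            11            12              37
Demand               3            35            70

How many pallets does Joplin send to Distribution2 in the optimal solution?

28

The minimum-cost plan:
  Joplin–Distribution2: 28 × $2 = $56
  Nampa–Distribution2: 7 × $9 = $63
  Nampa–Distribution3: 36 × $12 = $432
  Provo–Distribution1: 3 × $5 = $15
  Provo–Distribution3: 34 × $12 = $408
Total cost = $974.
So Joplin→Distribution2 carries 28 pallets.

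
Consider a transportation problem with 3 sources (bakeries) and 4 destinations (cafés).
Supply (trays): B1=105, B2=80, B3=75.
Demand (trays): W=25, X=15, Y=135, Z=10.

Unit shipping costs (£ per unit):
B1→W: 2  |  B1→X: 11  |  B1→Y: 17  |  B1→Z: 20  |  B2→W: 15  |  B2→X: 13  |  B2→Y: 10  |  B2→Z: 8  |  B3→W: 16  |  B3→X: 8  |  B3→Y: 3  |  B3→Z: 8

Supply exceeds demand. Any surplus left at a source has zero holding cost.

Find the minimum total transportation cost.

A cheapest plan:
  B1 to W: 25 × £2 = £50
  B1 to X: 15 × £11 = £165
  B2 to Y: 60 × £10 = £600
  B2 to Z: 10 × £8 = £80
  B3 to Y: 75 × £3 = £225
Total = 50 + 165 + 600 + 80 + 225 = £1120.

1120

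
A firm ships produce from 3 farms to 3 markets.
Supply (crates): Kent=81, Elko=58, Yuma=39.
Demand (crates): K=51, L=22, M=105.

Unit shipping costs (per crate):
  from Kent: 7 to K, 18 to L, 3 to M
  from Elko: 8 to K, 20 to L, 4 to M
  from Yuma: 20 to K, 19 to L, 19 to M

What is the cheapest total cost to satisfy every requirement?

1369

An optimal shipping plan:
  Kent to M: 81 × 3 = 243
  Elko to K: 34 × 8 = 272
  Elko to M: 24 × 4 = 96
  Yuma to K: 17 × 20 = 340
  Yuma to L: 22 × 19 = 418
Total = 243 + 272 + 96 + 340 + 418 = 1369.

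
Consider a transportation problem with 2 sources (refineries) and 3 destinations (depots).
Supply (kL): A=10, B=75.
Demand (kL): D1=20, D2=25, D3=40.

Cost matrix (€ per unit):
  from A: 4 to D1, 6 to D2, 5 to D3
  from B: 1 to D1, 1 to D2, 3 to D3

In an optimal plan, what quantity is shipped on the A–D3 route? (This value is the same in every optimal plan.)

Optimal shipments:
  A->D3: 10 × €5 = €50
  B->D1: 20 × €1 = €20
  B->D2: 25 × €1 = €25
  B->D3: 30 × €3 = €90
Total cost = €185.
So A→D3 carries 10 kL.

10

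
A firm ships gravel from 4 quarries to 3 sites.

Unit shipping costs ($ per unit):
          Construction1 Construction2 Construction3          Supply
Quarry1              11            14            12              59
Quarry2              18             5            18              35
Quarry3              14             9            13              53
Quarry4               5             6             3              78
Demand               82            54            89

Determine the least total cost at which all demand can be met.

A cheapest plan:
  Quarry1–Construction1: 59 truckloads
  Quarry2–Construction2: 35 truckloads
  Quarry3–Construction1: 23 truckloads
  Quarry3–Construction2: 19 truckloads
  Quarry3–Construction3: 11 truckloads
  Quarry4–Construction3: 78 truckloads
Total cost = $1694.

1694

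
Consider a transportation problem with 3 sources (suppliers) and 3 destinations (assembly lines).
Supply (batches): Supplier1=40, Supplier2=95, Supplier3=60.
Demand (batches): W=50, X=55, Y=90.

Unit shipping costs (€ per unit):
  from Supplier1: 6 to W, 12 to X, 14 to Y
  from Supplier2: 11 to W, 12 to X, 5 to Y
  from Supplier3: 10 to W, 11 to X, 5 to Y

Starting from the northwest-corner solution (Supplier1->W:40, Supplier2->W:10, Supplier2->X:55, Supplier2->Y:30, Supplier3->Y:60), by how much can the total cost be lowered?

Current plan cost = 40·6 + 10·11 + 55·12 + 30·5 + 60·5 = €1460.
Optimal plan:
  Supplier1->W: 40 × €6 = €240
  Supplier2->W: 5 × €11 = €55
  Supplier2->Y: 90 × €5 = €450
  Supplier3->W: 5 × €10 = €50
  Supplier3->X: 55 × €11 = €605
Optimal cost = €1400.
Saving = 1460 − 1400 = €60.

60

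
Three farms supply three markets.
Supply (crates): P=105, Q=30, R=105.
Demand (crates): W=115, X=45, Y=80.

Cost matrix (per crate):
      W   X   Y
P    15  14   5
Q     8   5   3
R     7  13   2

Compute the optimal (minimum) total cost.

1645

Optimal allocation:
  P→W: 10 crates
  P→X: 15 crates
  P→Y: 80 crates
  Q→X: 30 crates
  R→W: 105 crates
Total cost = 1645.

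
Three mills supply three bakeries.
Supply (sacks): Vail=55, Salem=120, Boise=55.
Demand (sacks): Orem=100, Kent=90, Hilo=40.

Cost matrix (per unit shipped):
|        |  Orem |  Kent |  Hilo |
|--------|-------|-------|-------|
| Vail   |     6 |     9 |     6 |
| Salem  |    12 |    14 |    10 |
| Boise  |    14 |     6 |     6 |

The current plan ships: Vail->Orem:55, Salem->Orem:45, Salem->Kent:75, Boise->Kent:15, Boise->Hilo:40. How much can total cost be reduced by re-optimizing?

160

Current plan cost = 55·6 + 45·12 + 75·14 + 15·6 + 40·6 = 2250.
Optimal plan:
  Vail to Orem: 55 sacks
  Salem to Orem: 45 sacks
  Salem to Kent: 35 sacks
  Salem to Hilo: 40 sacks
  Boise to Kent: 55 sacks
Optimal cost = 2090.
Saving = 2250 − 2090 = 160.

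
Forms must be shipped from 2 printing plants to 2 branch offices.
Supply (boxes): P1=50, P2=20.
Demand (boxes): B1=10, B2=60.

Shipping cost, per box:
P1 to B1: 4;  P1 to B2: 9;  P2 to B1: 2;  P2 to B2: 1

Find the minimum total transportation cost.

420

Optimal allocation:
  P1–B1: 10 × 4 = 40
  P1–B2: 40 × 9 = 360
  P2–B2: 20 × 1 = 20
Total = 40 + 360 + 20 = 420.
(Supply check: P1 ships 50; P2 ships 20.)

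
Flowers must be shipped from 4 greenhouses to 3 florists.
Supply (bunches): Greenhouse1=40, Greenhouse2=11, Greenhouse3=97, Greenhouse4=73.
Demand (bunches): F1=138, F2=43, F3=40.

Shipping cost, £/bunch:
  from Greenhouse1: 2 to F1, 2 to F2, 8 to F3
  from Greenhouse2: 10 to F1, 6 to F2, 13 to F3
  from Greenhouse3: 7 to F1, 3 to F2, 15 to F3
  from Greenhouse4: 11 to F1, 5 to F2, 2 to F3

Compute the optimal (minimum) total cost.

An optimal shipping plan:
  Greenhouse1->F1: 40 × £2 = £80
  Greenhouse2->F1: 1 × £10 = £10
  Greenhouse2->F2: 10 × £6 = £60
  Greenhouse3->F1: 97 × £7 = £679
  Greenhouse4->F2: 33 × £5 = £165
  Greenhouse4->F3: 40 × £2 = £80
Total = 80 + 10 + 60 + 679 + 165 + 80 = £1074.
(Supply check: Greenhouse1 ships 40; Greenhouse2 ships 11; Greenhouse3 ships 97; Greenhouse4 ships 73.)

1074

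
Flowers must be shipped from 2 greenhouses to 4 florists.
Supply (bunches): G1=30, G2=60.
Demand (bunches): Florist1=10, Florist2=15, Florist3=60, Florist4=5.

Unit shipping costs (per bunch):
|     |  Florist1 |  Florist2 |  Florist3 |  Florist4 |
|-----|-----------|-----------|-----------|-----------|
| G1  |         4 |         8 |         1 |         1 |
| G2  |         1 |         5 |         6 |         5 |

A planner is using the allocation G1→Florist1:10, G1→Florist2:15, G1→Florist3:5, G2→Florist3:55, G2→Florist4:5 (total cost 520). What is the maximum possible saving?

Current plan cost = 10·4 + 15·8 + 5·1 + 55·6 + 5·5 = 520.
Optimal plan:
  G1→Florist3: 30 × 1 = 30
  G2→Florist1: 10 × 1 = 10
  G2→Florist2: 15 × 5 = 75
  G2→Florist3: 30 × 6 = 180
  G2→Florist4: 5 × 5 = 25
Optimal cost = 320.
Saving = 520 − 320 = 200.

200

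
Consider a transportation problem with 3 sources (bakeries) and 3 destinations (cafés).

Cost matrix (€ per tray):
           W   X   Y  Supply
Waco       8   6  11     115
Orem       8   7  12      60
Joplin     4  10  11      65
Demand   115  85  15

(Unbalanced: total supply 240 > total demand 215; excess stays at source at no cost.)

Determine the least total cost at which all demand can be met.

1335

Optimal allocation:
  Waco–X: 85 × €6 = €510
  Waco–Y: 15 × €11 = €165
  Orem–W: 50 × €8 = €400
  Joplin–W: 65 × €4 = €260
Total = 510 + 165 + 400 + 260 = €1335.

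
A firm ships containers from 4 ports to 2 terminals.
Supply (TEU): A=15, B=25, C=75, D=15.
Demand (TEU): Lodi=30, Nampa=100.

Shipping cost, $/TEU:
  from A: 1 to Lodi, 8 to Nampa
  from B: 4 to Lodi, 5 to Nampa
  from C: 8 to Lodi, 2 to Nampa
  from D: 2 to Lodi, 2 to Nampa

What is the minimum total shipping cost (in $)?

305

One minimum-cost allocation:
  A→Lodi: 15 TEU
  B→Lodi: 15 TEU
  B→Nampa: 10 TEU
  C→Nampa: 75 TEU
  D→Nampa: 15 TEU
Total cost = $305.
(Supply check: A ships 15; B ships 25; C ships 75; D ships 15.)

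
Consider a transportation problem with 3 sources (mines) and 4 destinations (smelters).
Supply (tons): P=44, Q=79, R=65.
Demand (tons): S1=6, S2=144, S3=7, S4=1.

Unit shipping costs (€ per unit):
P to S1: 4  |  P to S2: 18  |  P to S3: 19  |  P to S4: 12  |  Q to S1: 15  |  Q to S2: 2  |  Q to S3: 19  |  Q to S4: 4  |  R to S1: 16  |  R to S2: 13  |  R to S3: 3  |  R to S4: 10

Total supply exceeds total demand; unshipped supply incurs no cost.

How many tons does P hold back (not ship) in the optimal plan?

30

An optimal plan:
  P to S1: 6 × €4 = €24
  P to S2: 7 × €18 = €126
  P to S4: 1 × €12 = €12
  Q to S2: 79 × €2 = €158
  R to S2: 58 × €13 = €754
  R to S3: 7 × €3 = €21
Total cost = €1095.
P ships 14 of its 44, leaving 30.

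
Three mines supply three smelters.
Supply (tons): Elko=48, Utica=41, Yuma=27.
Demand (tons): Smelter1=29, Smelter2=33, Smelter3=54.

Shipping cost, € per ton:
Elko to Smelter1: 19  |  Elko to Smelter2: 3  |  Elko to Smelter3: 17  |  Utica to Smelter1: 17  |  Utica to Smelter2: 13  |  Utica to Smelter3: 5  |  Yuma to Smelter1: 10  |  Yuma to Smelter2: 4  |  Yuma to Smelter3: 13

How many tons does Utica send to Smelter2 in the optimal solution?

0

Solving gives:
  Elko to Smelter1: 2 tons
  Elko to Smelter2: 33 tons
  Elko to Smelter3: 13 tons
  Utica to Smelter3: 41 tons
  Yuma to Smelter1: 27 tons
Total cost = €833.
The route Utica→Smelter2 is not used.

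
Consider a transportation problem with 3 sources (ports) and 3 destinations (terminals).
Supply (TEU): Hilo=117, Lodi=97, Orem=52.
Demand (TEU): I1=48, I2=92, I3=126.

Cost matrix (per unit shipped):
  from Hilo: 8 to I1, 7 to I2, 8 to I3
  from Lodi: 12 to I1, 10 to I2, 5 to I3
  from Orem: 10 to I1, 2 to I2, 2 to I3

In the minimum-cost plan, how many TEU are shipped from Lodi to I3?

97

Optimal shipments:
  Hilo to I1: 48 × 8 = 384
  Hilo to I2: 69 × 7 = 483
  Lodi to I3: 97 × 5 = 485
  Orem to I2: 23 × 2 = 46
  Orem to I3: 29 × 2 = 58
Total cost = 1456.
So Lodi→I3 carries 97 TEU.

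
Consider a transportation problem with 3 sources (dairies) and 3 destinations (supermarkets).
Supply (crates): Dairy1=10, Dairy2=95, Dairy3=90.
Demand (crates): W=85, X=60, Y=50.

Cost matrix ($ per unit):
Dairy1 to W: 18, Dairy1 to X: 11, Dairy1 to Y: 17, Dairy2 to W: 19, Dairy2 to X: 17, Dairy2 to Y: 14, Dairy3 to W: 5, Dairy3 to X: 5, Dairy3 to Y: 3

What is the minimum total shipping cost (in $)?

An optimal shipping plan:
  Dairy1→X: 10 crates
  Dairy2→X: 45 crates
  Dairy2→Y: 50 crates
  Dairy3→W: 85 crates
  Dairy3→X: 5 crates
Total cost = $2025.

2025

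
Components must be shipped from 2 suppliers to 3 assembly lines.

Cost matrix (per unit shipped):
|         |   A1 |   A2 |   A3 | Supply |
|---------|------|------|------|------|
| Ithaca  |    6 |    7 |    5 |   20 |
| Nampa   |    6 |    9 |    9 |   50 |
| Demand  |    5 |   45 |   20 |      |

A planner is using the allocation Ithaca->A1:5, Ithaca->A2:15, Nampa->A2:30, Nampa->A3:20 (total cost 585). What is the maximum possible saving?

Current plan cost = 5·6 + 15·7 + 30·9 + 20·9 = 585.
Optimal plan:
  Ithaca→A3: 20 × 5 = 100
  Nampa→A1: 5 × 6 = 30
  Nampa→A2: 45 × 9 = 405
Optimal cost = 535.
Saving = 585 − 535 = 50.

50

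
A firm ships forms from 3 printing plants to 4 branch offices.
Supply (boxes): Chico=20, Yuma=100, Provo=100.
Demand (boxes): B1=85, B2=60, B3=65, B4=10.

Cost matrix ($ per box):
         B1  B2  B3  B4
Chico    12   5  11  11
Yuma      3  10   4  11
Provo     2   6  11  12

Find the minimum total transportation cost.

One minimum-cost allocation:
  Chico->B2: 20 × $5 = $100
  Yuma->B1: 25 × $3 = $75
  Yuma->B3: 65 × $4 = $260
  Yuma->B4: 10 × $11 = $110
  Provo->B1: 60 × $2 = $120
  Provo->B2: 40 × $6 = $240
Total = 100 + 75 + 260 + 110 + 120 + 240 = $905.
(Supply check: Chico ships 20; Yuma ships 100; Provo ships 100.)

905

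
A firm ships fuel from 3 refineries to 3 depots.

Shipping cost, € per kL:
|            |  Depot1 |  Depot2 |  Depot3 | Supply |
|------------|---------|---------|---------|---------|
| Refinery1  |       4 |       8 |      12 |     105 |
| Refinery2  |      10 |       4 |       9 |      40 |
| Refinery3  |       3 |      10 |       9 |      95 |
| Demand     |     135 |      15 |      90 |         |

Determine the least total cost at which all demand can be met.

One minimum-cost allocation:
  Refinery1–Depot1: 105 kL
  Refinery2–Depot2: 15 kL
  Refinery2–Depot3: 25 kL
  Refinery3–Depot1: 30 kL
  Refinery3–Depot3: 65 kL
Total cost = €1380.

1380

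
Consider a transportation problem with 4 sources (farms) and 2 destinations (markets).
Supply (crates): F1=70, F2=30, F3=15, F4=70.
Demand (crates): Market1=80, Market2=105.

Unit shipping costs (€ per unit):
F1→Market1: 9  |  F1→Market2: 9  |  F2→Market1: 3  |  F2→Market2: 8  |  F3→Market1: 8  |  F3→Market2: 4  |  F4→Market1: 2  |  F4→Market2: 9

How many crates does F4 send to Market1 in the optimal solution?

70

Solving gives:
  F1 to Market2: 70 crates
  F2 to Market1: 10 crates
  F2 to Market2: 20 crates
  F3 to Market2: 15 crates
  F4 to Market1: 70 crates
Total cost = €1020.
So F4→Market1 carries 70 crates.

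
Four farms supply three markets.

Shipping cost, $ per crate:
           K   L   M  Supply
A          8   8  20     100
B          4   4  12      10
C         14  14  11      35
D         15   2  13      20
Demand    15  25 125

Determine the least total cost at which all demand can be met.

2285

A cheapest plan:
  A–K: 15 × $8 = $120
  A–L: 25 × $8 = $200
  A–M: 60 × $20 = $1200
  B–M: 10 × $12 = $120
  C–M: 35 × $11 = $385
  D–M: 20 × $13 = $260
Total = 120 + 200 + 1200 + 120 + 385 + 260 = $2285.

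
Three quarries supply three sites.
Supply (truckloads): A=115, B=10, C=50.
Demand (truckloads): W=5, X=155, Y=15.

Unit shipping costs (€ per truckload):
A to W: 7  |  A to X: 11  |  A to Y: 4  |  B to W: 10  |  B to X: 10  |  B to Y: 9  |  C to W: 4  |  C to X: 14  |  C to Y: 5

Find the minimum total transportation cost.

An optimal shipping plan:
  A to X: 115 truckloads
  B to X: 10 truckloads
  C to W: 5 truckloads
  C to X: 30 truckloads
  C to Y: 15 truckloads
Total cost = €1880.

1880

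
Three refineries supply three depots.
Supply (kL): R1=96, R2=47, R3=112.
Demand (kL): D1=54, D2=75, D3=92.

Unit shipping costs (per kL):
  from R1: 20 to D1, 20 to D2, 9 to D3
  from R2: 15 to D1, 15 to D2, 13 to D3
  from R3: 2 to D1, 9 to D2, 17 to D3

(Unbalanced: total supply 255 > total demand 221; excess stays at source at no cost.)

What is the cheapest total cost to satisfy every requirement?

1713

A cheapest plan:
  R1->D3: 92 × 9 = 828
  R2->D2: 17 × 15 = 255
  R3->D1: 54 × 2 = 108
  R3->D2: 58 × 9 = 522
Total = 828 + 255 + 108 + 522 = 1713.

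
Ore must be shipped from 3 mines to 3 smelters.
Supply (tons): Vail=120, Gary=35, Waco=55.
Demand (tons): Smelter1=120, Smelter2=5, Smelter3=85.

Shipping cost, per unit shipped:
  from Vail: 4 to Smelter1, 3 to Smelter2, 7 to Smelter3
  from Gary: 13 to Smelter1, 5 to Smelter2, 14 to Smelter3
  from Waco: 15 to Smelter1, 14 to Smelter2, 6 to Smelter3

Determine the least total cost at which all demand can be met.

One minimum-cost allocation:
  Vail–Smelter1: 120 × 4 = 480
  Gary–Smelter2: 5 × 5 = 25
  Gary–Smelter3: 30 × 14 = 420
  Waco–Smelter3: 55 × 6 = 330
Total = 480 + 25 + 420 + 330 = 1255.
(Supply check: Vail ships 120; Gary ships 35; Waco ships 55.)

1255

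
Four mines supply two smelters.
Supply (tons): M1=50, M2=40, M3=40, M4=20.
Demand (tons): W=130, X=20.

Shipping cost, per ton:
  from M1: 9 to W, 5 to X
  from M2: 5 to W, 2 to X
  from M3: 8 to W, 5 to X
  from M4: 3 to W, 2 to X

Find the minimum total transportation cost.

950

Optimal allocation:
  M1 to W: 30 tons
  M1 to X: 20 tons
  M2 to W: 40 tons
  M3 to W: 40 tons
  M4 to W: 20 tons
Total cost = 950.
(Supply check: M1 ships 50; M2 ships 40; M3 ships 40; M4 ships 20.)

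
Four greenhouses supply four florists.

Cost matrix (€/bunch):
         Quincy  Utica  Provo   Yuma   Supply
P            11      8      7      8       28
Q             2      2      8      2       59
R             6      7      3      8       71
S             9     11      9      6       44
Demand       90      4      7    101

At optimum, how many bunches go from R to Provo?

Optimal shipments:
  P→Utica: 4 bunches
  P→Yuma: 24 bunches
  Q→Quincy: 26 bunches
  Q→Yuma: 33 bunches
  R→Quincy: 64 bunches
  R→Provo: 7 bunches
  S→Yuma: 44 bunches
Total cost = €1011.
So R→Provo carries 7 bunches.

7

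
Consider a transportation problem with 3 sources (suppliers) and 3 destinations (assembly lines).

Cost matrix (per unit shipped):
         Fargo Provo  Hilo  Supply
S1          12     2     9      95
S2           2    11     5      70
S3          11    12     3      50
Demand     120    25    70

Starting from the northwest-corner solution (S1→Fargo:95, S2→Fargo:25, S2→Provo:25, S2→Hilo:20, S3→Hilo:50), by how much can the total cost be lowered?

595

Current plan cost = 95·12 + 25·2 + 25·11 + 20·5 + 50·3 = 1715.
Optimal plan:
  S1->Fargo: 50 × 12 = 600
  S1->Provo: 25 × 2 = 50
  S1->Hilo: 20 × 9 = 180
  S2->Fargo: 70 × 2 = 140
  S3->Hilo: 50 × 3 = 150
Optimal cost = 1120.
Saving = 1715 − 1120 = 595.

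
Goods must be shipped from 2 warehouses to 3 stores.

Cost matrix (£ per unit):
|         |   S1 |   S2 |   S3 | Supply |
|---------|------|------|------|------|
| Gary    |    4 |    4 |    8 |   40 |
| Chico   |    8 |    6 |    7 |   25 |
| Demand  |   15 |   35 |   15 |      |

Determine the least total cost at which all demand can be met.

An optimal shipping plan:
  Gary to S1: 15 units
  Gary to S2: 25 units
  Chico to S2: 10 units
  Chico to S3: 15 units
Total cost = £325.

325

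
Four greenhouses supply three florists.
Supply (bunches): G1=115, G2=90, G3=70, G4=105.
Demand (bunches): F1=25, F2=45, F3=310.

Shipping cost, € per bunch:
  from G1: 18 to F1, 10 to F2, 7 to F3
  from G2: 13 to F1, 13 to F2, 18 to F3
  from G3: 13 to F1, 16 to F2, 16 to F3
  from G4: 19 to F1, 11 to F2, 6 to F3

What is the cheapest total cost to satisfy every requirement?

A cheapest plan:
  G1->F3: 115 bunches
  G2->F1: 25 bunches
  G2->F2: 45 bunches
  G2->F3: 20 bunches
  G3->F3: 70 bunches
  G4->F3: 105 bunches
Total cost = €3825.

3825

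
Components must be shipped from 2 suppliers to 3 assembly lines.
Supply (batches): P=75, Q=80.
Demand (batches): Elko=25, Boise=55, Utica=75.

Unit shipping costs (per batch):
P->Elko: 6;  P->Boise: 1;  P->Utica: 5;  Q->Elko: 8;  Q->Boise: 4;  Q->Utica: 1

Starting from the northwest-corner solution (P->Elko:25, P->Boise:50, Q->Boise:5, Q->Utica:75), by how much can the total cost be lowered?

Current plan cost = 25·6 + 50·1 + 5·4 + 75·1 = 295.
Optimal plan:
  P->Elko: 20 batches
  P->Boise: 55 batches
  Q->Elko: 5 batches
  Q->Utica: 75 batches
Optimal cost = 290.
Saving = 295 − 290 = 5.

5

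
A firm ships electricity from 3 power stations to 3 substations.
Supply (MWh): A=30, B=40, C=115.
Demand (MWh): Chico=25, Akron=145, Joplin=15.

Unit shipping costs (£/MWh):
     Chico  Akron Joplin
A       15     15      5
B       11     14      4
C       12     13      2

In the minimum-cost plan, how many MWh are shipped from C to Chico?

0

Solving gives:
  A–Akron: 30 × £15 = £450
  B–Chico: 25 × £11 = £275
  B–Akron: 15 × £14 = £210
  C–Akron: 100 × £13 = £1300
  C–Joplin: 15 × £2 = £30
Total cost = £2265.
The route C→Chico is not used.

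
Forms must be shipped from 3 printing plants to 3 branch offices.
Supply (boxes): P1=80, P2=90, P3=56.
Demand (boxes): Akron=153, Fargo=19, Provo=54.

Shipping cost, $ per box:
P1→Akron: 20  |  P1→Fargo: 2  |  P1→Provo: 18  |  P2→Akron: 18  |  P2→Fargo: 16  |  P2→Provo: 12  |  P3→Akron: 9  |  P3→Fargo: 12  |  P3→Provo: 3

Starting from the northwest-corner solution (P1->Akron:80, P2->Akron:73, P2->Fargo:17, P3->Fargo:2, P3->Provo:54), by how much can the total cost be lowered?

314

Current plan cost = 80·20 + 73·18 + 17·16 + 2·12 + 54·3 = $3372.
Optimal plan:
  P1 to Akron: 61 × $20 = $1220
  P1 to Fargo: 19 × $2 = $38
  P2 to Akron: 90 × $18 = $1620
  P3 to Akron: 2 × $9 = $18
  P3 to Provo: 54 × $3 = $162
Optimal cost = $3058.
Saving = 3372 − 3058 = $314.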